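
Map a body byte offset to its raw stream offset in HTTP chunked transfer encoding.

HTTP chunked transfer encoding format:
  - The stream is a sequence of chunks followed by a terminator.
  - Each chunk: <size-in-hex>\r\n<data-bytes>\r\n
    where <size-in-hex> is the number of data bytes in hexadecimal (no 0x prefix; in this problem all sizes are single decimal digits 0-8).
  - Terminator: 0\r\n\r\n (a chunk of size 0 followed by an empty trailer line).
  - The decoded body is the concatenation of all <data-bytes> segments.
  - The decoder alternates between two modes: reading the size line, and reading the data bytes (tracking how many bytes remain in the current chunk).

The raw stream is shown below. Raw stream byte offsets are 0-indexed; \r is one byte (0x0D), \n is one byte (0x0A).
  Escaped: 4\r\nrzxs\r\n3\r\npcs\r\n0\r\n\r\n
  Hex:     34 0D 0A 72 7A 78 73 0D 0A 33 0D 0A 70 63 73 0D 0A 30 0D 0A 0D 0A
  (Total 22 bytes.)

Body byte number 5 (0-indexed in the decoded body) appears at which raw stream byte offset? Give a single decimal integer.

Answer: 13

Derivation:
Chunk 1: stream[0..1]='4' size=0x4=4, data at stream[3..7]='rzxs' -> body[0..4], body so far='rzxs'
Chunk 2: stream[9..10]='3' size=0x3=3, data at stream[12..15]='pcs' -> body[4..7], body so far='rzxspcs'
Chunk 3: stream[17..18]='0' size=0 (terminator). Final body='rzxspcs' (7 bytes)
Body byte 5 at stream offset 13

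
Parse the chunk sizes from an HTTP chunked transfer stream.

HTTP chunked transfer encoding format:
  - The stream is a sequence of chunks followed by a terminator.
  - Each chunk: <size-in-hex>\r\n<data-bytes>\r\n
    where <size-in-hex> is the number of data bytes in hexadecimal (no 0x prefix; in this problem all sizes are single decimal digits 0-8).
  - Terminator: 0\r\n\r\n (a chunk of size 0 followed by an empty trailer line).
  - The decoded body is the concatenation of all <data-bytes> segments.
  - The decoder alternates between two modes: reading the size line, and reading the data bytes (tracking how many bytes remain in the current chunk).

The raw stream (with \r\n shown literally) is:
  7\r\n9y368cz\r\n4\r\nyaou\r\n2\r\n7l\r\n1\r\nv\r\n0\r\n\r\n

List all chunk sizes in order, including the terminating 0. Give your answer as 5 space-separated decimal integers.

Answer: 7 4 2 1 0

Derivation:
Chunk 1: stream[0..1]='7' size=0x7=7, data at stream[3..10]='9y368cz' -> body[0..7], body so far='9y368cz'
Chunk 2: stream[12..13]='4' size=0x4=4, data at stream[15..19]='yaou' -> body[7..11], body so far='9y368czyaou'
Chunk 3: stream[21..22]='2' size=0x2=2, data at stream[24..26]='7l' -> body[11..13], body so far='9y368czyaou7l'
Chunk 4: stream[28..29]='1' size=0x1=1, data at stream[31..32]='v' -> body[13..14], body so far='9y368czyaou7lv'
Chunk 5: stream[34..35]='0' size=0 (terminator). Final body='9y368czyaou7lv' (14 bytes)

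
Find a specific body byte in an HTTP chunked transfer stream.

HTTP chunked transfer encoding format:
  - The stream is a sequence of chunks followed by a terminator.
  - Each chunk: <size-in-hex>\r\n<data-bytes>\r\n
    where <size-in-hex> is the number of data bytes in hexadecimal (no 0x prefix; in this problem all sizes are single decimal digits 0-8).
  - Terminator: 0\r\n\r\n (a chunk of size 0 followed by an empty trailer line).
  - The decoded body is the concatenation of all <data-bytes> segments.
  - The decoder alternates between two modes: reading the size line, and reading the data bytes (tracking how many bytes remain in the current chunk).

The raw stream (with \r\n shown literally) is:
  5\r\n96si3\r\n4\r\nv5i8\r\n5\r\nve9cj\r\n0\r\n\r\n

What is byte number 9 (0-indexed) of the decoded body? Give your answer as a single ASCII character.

Answer: v

Derivation:
Chunk 1: stream[0..1]='5' size=0x5=5, data at stream[3..8]='96si3' -> body[0..5], body so far='96si3'
Chunk 2: stream[10..11]='4' size=0x4=4, data at stream[13..17]='v5i8' -> body[5..9], body so far='96si3v5i8'
Chunk 3: stream[19..20]='5' size=0x5=5, data at stream[22..27]='ve9cj' -> body[9..14], body so far='96si3v5i8ve9cj'
Chunk 4: stream[29..30]='0' size=0 (terminator). Final body='96si3v5i8ve9cj' (14 bytes)
Body byte 9 = 'v'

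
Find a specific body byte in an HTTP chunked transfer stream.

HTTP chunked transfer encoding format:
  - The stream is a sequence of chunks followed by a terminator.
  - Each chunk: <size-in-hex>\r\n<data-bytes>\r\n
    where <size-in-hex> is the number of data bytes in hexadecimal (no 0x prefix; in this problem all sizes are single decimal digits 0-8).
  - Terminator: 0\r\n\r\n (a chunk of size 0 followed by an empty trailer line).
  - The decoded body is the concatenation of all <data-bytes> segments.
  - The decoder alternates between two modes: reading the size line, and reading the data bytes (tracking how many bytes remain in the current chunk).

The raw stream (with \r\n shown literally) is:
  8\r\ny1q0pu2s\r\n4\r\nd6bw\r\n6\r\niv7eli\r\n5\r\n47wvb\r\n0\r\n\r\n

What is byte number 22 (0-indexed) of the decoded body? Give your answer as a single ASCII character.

Chunk 1: stream[0..1]='8' size=0x8=8, data at stream[3..11]='y1q0pu2s' -> body[0..8], body so far='y1q0pu2s'
Chunk 2: stream[13..14]='4' size=0x4=4, data at stream[16..20]='d6bw' -> body[8..12], body so far='y1q0pu2sd6bw'
Chunk 3: stream[22..23]='6' size=0x6=6, data at stream[25..31]='iv7eli' -> body[12..18], body so far='y1q0pu2sd6bwiv7eli'
Chunk 4: stream[33..34]='5' size=0x5=5, data at stream[36..41]='47wvb' -> body[18..23], body so far='y1q0pu2sd6bwiv7eli47wvb'
Chunk 5: stream[43..44]='0' size=0 (terminator). Final body='y1q0pu2sd6bwiv7eli47wvb' (23 bytes)
Body byte 22 = 'b'

Answer: b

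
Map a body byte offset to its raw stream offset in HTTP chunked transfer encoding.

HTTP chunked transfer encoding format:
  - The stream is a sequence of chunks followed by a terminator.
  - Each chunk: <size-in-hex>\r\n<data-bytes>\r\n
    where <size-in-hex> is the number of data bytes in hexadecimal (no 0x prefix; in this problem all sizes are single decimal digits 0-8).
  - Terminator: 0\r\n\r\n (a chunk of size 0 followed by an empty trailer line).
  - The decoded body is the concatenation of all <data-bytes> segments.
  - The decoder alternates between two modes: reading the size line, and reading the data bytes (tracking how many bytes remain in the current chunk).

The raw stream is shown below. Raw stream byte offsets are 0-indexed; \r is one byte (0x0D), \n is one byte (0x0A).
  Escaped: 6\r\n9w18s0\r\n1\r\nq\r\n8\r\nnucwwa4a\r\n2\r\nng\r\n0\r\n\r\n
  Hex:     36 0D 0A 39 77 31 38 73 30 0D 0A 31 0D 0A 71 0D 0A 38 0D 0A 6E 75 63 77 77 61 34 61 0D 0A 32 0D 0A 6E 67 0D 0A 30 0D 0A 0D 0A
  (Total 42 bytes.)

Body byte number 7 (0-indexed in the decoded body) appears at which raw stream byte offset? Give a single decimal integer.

Answer: 20

Derivation:
Chunk 1: stream[0..1]='6' size=0x6=6, data at stream[3..9]='9w18s0' -> body[0..6], body so far='9w18s0'
Chunk 2: stream[11..12]='1' size=0x1=1, data at stream[14..15]='q' -> body[6..7], body so far='9w18s0q'
Chunk 3: stream[17..18]='8' size=0x8=8, data at stream[20..28]='nucwwa4a' -> body[7..15], body so far='9w18s0qnucwwa4a'
Chunk 4: stream[30..31]='2' size=0x2=2, data at stream[33..35]='ng' -> body[15..17], body so far='9w18s0qnucwwa4ang'
Chunk 5: stream[37..38]='0' size=0 (terminator). Final body='9w18s0qnucwwa4ang' (17 bytes)
Body byte 7 at stream offset 20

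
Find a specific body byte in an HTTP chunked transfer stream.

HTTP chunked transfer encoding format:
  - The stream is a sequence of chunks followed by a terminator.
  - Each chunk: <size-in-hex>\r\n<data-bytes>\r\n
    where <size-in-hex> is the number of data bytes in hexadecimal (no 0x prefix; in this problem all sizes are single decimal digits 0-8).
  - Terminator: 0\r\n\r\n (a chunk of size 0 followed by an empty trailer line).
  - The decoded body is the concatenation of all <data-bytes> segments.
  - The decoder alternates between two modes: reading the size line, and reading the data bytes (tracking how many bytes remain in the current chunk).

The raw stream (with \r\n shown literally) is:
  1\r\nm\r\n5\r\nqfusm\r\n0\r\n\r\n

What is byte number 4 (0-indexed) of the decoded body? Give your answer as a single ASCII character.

Answer: s

Derivation:
Chunk 1: stream[0..1]='1' size=0x1=1, data at stream[3..4]='m' -> body[0..1], body so far='m'
Chunk 2: stream[6..7]='5' size=0x5=5, data at stream[9..14]='qfusm' -> body[1..6], body so far='mqfusm'
Chunk 3: stream[16..17]='0' size=0 (terminator). Final body='mqfusm' (6 bytes)
Body byte 4 = 's'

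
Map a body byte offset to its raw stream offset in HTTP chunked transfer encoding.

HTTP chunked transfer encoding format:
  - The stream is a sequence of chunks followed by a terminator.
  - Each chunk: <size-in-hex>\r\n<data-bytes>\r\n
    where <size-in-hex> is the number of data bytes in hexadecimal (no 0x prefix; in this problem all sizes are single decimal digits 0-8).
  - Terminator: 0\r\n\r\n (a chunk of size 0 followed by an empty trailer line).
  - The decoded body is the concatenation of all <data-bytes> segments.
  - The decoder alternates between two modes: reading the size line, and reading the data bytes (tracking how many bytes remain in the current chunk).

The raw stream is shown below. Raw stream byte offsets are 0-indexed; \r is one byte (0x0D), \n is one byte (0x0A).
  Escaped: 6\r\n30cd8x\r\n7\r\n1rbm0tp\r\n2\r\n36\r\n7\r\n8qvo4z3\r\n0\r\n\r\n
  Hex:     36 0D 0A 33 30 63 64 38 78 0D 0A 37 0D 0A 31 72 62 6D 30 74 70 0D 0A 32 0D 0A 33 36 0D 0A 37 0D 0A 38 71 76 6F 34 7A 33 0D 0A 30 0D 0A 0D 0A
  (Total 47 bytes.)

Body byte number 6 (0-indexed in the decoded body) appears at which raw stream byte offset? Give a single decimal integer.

Chunk 1: stream[0..1]='6' size=0x6=6, data at stream[3..9]='30cd8x' -> body[0..6], body so far='30cd8x'
Chunk 2: stream[11..12]='7' size=0x7=7, data at stream[14..21]='1rbm0tp' -> body[6..13], body so far='30cd8x1rbm0tp'
Chunk 3: stream[23..24]='2' size=0x2=2, data at stream[26..28]='36' -> body[13..15], body so far='30cd8x1rbm0tp36'
Chunk 4: stream[30..31]='7' size=0x7=7, data at stream[33..40]='8qvo4z3' -> body[15..22], body so far='30cd8x1rbm0tp368qvo4z3'
Chunk 5: stream[42..43]='0' size=0 (terminator). Final body='30cd8x1rbm0tp368qvo4z3' (22 bytes)
Body byte 6 at stream offset 14

Answer: 14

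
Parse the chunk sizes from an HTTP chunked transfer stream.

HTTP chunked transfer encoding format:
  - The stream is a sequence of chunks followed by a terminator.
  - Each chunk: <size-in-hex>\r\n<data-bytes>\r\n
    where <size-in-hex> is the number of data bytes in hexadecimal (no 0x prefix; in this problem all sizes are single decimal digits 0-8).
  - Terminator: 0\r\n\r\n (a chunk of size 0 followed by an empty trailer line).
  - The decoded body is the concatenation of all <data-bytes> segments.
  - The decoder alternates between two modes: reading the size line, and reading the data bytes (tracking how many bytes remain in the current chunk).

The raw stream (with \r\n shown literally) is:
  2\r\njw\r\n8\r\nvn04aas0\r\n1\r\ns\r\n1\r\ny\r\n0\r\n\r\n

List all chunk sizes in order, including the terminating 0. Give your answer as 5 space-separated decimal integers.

Chunk 1: stream[0..1]='2' size=0x2=2, data at stream[3..5]='jw' -> body[0..2], body so far='jw'
Chunk 2: stream[7..8]='8' size=0x8=8, data at stream[10..18]='vn04aas0' -> body[2..10], body so far='jwvn04aas0'
Chunk 3: stream[20..21]='1' size=0x1=1, data at stream[23..24]='s' -> body[10..11], body so far='jwvn04aas0s'
Chunk 4: stream[26..27]='1' size=0x1=1, data at stream[29..30]='y' -> body[11..12], body so far='jwvn04aas0sy'
Chunk 5: stream[32..33]='0' size=0 (terminator). Final body='jwvn04aas0sy' (12 bytes)

Answer: 2 8 1 1 0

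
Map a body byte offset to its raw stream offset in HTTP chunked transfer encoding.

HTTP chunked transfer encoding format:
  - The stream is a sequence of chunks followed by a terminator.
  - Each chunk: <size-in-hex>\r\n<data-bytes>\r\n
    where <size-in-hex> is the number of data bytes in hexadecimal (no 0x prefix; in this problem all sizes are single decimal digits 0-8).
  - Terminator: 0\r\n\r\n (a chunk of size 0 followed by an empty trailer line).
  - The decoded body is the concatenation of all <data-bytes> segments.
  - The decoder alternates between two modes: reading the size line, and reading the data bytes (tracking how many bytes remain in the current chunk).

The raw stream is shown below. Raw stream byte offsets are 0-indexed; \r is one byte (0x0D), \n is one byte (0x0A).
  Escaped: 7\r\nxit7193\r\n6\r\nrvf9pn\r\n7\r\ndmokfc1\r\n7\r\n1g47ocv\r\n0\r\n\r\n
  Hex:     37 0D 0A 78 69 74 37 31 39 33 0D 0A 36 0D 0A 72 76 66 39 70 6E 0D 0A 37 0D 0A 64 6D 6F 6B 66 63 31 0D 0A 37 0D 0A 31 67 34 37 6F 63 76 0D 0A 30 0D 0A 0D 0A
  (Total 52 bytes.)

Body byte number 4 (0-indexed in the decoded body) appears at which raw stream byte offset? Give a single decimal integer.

Chunk 1: stream[0..1]='7' size=0x7=7, data at stream[3..10]='xit7193' -> body[0..7], body so far='xit7193'
Chunk 2: stream[12..13]='6' size=0x6=6, data at stream[15..21]='rvf9pn' -> body[7..13], body so far='xit7193rvf9pn'
Chunk 3: stream[23..24]='7' size=0x7=7, data at stream[26..33]='dmokfc1' -> body[13..20], body so far='xit7193rvf9pndmokfc1'
Chunk 4: stream[35..36]='7' size=0x7=7, data at stream[38..45]='1g47ocv' -> body[20..27], body so far='xit7193rvf9pndmokfc11g47ocv'
Chunk 5: stream[47..48]='0' size=0 (terminator). Final body='xit7193rvf9pndmokfc11g47ocv' (27 bytes)
Body byte 4 at stream offset 7

Answer: 7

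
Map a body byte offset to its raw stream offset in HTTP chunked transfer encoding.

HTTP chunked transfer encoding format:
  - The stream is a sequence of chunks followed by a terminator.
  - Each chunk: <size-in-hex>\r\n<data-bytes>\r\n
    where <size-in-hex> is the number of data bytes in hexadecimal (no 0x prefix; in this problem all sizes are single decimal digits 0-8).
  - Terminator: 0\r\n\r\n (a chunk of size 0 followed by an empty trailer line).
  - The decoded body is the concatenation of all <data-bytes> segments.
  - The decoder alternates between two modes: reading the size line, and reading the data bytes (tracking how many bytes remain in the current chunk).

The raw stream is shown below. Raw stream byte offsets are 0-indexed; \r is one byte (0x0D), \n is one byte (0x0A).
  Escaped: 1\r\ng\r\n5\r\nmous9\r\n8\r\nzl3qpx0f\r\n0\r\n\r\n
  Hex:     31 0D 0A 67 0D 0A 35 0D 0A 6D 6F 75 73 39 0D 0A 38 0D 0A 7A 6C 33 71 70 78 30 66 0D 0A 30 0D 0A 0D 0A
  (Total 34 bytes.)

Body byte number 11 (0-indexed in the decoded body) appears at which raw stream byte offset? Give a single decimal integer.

Answer: 24

Derivation:
Chunk 1: stream[0..1]='1' size=0x1=1, data at stream[3..4]='g' -> body[0..1], body so far='g'
Chunk 2: stream[6..7]='5' size=0x5=5, data at stream[9..14]='mous9' -> body[1..6], body so far='gmous9'
Chunk 3: stream[16..17]='8' size=0x8=8, data at stream[19..27]='zl3qpx0f' -> body[6..14], body so far='gmous9zl3qpx0f'
Chunk 4: stream[29..30]='0' size=0 (terminator). Final body='gmous9zl3qpx0f' (14 bytes)
Body byte 11 at stream offset 24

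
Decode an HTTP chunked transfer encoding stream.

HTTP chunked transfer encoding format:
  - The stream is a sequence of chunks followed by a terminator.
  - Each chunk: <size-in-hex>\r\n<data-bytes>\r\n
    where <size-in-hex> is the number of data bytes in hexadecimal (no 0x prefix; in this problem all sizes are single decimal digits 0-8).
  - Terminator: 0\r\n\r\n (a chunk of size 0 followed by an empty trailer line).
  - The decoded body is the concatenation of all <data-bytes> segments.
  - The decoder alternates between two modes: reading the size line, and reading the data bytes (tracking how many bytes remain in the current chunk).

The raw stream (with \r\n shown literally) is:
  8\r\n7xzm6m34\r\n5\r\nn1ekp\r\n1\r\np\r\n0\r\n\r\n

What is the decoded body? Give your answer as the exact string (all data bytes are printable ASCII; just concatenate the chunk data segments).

Answer: 7xzm6m34n1ekpp

Derivation:
Chunk 1: stream[0..1]='8' size=0x8=8, data at stream[3..11]='7xzm6m34' -> body[0..8], body so far='7xzm6m34'
Chunk 2: stream[13..14]='5' size=0x5=5, data at stream[16..21]='n1ekp' -> body[8..13], body so far='7xzm6m34n1ekp'
Chunk 3: stream[23..24]='1' size=0x1=1, data at stream[26..27]='p' -> body[13..14], body so far='7xzm6m34n1ekpp'
Chunk 4: stream[29..30]='0' size=0 (terminator). Final body='7xzm6m34n1ekpp' (14 bytes)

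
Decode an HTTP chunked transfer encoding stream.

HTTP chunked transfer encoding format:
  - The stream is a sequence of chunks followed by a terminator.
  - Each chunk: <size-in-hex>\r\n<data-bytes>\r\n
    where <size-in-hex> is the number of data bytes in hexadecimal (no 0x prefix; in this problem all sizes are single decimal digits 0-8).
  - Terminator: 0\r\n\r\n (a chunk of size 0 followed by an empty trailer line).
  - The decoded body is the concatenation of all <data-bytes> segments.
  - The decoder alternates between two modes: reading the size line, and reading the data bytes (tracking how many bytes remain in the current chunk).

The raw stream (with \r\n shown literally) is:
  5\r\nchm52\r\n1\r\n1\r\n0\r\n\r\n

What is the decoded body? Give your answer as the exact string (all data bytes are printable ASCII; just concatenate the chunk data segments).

Chunk 1: stream[0..1]='5' size=0x5=5, data at stream[3..8]='chm52' -> body[0..5], body so far='chm52'
Chunk 2: stream[10..11]='1' size=0x1=1, data at stream[13..14]='1' -> body[5..6], body so far='chm521'
Chunk 3: stream[16..17]='0' size=0 (terminator). Final body='chm521' (6 bytes)

Answer: chm521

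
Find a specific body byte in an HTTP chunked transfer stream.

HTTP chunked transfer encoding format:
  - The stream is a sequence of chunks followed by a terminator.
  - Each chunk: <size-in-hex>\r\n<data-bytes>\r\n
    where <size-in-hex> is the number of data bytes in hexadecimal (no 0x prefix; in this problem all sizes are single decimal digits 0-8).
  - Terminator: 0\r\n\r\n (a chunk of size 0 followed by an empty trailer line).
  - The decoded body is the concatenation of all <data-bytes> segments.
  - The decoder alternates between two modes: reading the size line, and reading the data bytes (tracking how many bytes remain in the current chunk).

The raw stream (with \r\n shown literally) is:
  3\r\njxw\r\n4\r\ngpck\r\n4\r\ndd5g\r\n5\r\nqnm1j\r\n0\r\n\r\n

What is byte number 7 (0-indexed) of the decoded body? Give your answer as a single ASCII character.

Chunk 1: stream[0..1]='3' size=0x3=3, data at stream[3..6]='jxw' -> body[0..3], body so far='jxw'
Chunk 2: stream[8..9]='4' size=0x4=4, data at stream[11..15]='gpck' -> body[3..7], body so far='jxwgpck'
Chunk 3: stream[17..18]='4' size=0x4=4, data at stream[20..24]='dd5g' -> body[7..11], body so far='jxwgpckdd5g'
Chunk 4: stream[26..27]='5' size=0x5=5, data at stream[29..34]='qnm1j' -> body[11..16], body so far='jxwgpckdd5gqnm1j'
Chunk 5: stream[36..37]='0' size=0 (terminator). Final body='jxwgpckdd5gqnm1j' (16 bytes)
Body byte 7 = 'd'

Answer: d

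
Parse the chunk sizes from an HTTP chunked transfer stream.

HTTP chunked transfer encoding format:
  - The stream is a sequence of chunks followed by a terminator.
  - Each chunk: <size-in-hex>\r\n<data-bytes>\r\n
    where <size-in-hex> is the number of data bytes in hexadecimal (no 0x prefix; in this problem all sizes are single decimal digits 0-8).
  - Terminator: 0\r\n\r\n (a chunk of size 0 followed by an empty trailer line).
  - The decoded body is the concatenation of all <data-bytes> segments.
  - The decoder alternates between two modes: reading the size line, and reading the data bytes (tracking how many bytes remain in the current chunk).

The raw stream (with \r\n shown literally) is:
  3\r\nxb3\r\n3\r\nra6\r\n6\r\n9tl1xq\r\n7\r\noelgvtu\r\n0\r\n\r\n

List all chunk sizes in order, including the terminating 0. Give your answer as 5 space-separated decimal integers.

Chunk 1: stream[0..1]='3' size=0x3=3, data at stream[3..6]='xb3' -> body[0..3], body so far='xb3'
Chunk 2: stream[8..9]='3' size=0x3=3, data at stream[11..14]='ra6' -> body[3..6], body so far='xb3ra6'
Chunk 3: stream[16..17]='6' size=0x6=6, data at stream[19..25]='9tl1xq' -> body[6..12], body so far='xb3ra69tl1xq'
Chunk 4: stream[27..28]='7' size=0x7=7, data at stream[30..37]='oelgvtu' -> body[12..19], body so far='xb3ra69tl1xqoelgvtu'
Chunk 5: stream[39..40]='0' size=0 (terminator). Final body='xb3ra69tl1xqoelgvtu' (19 bytes)

Answer: 3 3 6 7 0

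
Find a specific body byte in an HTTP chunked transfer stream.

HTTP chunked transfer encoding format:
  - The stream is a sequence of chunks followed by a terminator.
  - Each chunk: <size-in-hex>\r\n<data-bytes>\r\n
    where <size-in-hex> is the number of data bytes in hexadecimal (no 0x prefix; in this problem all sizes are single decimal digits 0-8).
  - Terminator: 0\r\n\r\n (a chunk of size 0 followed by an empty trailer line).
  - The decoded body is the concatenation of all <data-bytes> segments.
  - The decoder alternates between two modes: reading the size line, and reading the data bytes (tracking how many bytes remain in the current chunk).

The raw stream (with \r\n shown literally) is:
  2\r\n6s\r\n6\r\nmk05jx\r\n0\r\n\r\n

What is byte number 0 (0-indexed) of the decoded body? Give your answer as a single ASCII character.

Chunk 1: stream[0..1]='2' size=0x2=2, data at stream[3..5]='6s' -> body[0..2], body so far='6s'
Chunk 2: stream[7..8]='6' size=0x6=6, data at stream[10..16]='mk05jx' -> body[2..8], body so far='6smk05jx'
Chunk 3: stream[18..19]='0' size=0 (terminator). Final body='6smk05jx' (8 bytes)
Body byte 0 = '6'

Answer: 6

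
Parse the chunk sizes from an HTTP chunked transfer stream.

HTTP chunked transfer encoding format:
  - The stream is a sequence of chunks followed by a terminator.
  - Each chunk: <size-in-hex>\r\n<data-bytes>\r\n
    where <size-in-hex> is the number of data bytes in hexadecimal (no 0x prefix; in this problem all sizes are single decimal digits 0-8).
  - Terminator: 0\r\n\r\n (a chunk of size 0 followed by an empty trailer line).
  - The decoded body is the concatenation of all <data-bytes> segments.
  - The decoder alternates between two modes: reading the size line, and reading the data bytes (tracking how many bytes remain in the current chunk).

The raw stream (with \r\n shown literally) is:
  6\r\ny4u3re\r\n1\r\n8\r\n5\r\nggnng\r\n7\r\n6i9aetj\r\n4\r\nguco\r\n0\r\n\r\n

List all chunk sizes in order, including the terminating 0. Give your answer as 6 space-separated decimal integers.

Answer: 6 1 5 7 4 0

Derivation:
Chunk 1: stream[0..1]='6' size=0x6=6, data at stream[3..9]='y4u3re' -> body[0..6], body so far='y4u3re'
Chunk 2: stream[11..12]='1' size=0x1=1, data at stream[14..15]='8' -> body[6..7], body so far='y4u3re8'
Chunk 3: stream[17..18]='5' size=0x5=5, data at stream[20..25]='ggnng' -> body[7..12], body so far='y4u3re8ggnng'
Chunk 4: stream[27..28]='7' size=0x7=7, data at stream[30..37]='6i9aetj' -> body[12..19], body so far='y4u3re8ggnng6i9aetj'
Chunk 5: stream[39..40]='4' size=0x4=4, data at stream[42..46]='guco' -> body[19..23], body so far='y4u3re8ggnng6i9aetjguco'
Chunk 6: stream[48..49]='0' size=0 (terminator). Final body='y4u3re8ggnng6i9aetjguco' (23 bytes)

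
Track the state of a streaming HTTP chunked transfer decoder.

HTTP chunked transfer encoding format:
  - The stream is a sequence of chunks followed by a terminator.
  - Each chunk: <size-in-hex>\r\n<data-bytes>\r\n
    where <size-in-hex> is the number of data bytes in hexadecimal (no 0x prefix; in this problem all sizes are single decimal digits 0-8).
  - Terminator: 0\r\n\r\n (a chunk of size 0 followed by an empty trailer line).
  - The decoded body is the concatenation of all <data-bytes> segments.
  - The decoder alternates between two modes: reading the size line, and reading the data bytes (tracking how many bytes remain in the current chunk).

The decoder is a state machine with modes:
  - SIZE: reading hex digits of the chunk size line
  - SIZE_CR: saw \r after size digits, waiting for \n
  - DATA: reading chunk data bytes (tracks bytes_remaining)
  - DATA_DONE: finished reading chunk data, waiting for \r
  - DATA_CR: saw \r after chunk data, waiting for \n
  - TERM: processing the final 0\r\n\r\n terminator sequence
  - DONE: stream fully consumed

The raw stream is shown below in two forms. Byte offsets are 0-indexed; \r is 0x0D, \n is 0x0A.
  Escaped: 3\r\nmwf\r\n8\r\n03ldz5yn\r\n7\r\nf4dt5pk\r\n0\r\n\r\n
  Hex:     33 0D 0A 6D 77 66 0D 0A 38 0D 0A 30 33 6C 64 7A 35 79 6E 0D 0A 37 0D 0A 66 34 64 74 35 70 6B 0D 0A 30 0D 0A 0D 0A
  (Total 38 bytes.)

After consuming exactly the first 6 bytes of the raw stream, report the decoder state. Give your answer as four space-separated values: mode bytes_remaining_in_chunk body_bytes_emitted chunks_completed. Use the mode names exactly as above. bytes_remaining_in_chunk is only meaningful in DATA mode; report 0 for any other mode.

Answer: DATA_DONE 0 3 0

Derivation:
Byte 0 = '3': mode=SIZE remaining=0 emitted=0 chunks_done=0
Byte 1 = 0x0D: mode=SIZE_CR remaining=0 emitted=0 chunks_done=0
Byte 2 = 0x0A: mode=DATA remaining=3 emitted=0 chunks_done=0
Byte 3 = 'm': mode=DATA remaining=2 emitted=1 chunks_done=0
Byte 4 = 'w': mode=DATA remaining=1 emitted=2 chunks_done=0
Byte 5 = 'f': mode=DATA_DONE remaining=0 emitted=3 chunks_done=0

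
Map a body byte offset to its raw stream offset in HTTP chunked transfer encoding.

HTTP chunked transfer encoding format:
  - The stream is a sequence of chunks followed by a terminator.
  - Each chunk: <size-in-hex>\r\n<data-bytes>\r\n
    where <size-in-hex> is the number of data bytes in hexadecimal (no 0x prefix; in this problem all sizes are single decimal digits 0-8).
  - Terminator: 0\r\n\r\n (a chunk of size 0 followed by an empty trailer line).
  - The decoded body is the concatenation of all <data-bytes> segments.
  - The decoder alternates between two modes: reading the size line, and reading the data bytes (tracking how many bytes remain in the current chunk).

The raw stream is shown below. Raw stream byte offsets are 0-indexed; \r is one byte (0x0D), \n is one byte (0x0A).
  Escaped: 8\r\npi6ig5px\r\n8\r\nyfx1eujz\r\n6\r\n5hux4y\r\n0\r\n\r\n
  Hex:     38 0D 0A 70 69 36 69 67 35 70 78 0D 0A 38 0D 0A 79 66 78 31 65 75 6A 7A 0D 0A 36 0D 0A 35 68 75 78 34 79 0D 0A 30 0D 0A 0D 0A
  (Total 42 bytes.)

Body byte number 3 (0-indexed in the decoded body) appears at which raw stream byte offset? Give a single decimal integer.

Chunk 1: stream[0..1]='8' size=0x8=8, data at stream[3..11]='pi6ig5px' -> body[0..8], body so far='pi6ig5px'
Chunk 2: stream[13..14]='8' size=0x8=8, data at stream[16..24]='yfx1eujz' -> body[8..16], body so far='pi6ig5pxyfx1eujz'
Chunk 3: stream[26..27]='6' size=0x6=6, data at stream[29..35]='5hux4y' -> body[16..22], body so far='pi6ig5pxyfx1eujz5hux4y'
Chunk 4: stream[37..38]='0' size=0 (terminator). Final body='pi6ig5pxyfx1eujz5hux4y' (22 bytes)
Body byte 3 at stream offset 6

Answer: 6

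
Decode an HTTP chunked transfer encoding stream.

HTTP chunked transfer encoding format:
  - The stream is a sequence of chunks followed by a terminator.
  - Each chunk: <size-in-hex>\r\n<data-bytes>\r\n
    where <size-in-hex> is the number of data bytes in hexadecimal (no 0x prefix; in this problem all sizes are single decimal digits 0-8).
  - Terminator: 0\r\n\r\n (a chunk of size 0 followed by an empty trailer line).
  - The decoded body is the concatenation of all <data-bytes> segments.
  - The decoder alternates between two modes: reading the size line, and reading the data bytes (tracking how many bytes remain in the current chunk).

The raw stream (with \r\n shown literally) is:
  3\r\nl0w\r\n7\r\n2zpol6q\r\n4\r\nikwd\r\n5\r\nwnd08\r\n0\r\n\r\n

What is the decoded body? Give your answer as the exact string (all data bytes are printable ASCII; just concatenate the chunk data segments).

Chunk 1: stream[0..1]='3' size=0x3=3, data at stream[3..6]='l0w' -> body[0..3], body so far='l0w'
Chunk 2: stream[8..9]='7' size=0x7=7, data at stream[11..18]='2zpol6q' -> body[3..10], body so far='l0w2zpol6q'
Chunk 3: stream[20..21]='4' size=0x4=4, data at stream[23..27]='ikwd' -> body[10..14], body so far='l0w2zpol6qikwd'
Chunk 4: stream[29..30]='5' size=0x5=5, data at stream[32..37]='wnd08' -> body[14..19], body so far='l0w2zpol6qikwdwnd08'
Chunk 5: stream[39..40]='0' size=0 (terminator). Final body='l0w2zpol6qikwdwnd08' (19 bytes)

Answer: l0w2zpol6qikwdwnd08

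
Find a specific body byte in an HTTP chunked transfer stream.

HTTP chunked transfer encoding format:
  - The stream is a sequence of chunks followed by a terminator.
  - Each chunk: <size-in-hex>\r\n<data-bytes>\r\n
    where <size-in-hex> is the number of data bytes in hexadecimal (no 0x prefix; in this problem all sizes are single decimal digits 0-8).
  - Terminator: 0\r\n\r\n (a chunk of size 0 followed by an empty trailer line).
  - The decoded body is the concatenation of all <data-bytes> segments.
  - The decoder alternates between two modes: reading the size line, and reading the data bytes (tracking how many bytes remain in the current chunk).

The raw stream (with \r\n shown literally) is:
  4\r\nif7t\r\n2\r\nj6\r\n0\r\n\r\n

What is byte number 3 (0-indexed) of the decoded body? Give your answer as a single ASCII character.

Chunk 1: stream[0..1]='4' size=0x4=4, data at stream[3..7]='if7t' -> body[0..4], body so far='if7t'
Chunk 2: stream[9..10]='2' size=0x2=2, data at stream[12..14]='j6' -> body[4..6], body so far='if7tj6'
Chunk 3: stream[16..17]='0' size=0 (terminator). Final body='if7tj6' (6 bytes)
Body byte 3 = 't'

Answer: t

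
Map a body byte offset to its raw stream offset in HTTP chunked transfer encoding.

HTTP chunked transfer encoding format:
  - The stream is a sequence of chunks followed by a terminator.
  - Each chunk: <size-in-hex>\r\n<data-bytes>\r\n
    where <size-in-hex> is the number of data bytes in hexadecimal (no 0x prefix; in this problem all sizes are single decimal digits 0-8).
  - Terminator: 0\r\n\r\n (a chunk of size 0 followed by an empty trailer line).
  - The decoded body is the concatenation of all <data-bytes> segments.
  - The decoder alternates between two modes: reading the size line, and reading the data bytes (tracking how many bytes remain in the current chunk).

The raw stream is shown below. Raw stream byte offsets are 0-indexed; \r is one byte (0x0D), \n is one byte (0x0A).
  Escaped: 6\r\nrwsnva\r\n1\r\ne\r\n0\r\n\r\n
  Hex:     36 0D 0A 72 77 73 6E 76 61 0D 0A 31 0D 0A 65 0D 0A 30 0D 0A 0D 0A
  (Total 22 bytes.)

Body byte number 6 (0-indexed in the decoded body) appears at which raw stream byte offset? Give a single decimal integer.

Answer: 14

Derivation:
Chunk 1: stream[0..1]='6' size=0x6=6, data at stream[3..9]='rwsnva' -> body[0..6], body so far='rwsnva'
Chunk 2: stream[11..12]='1' size=0x1=1, data at stream[14..15]='e' -> body[6..7], body so far='rwsnvae'
Chunk 3: stream[17..18]='0' size=0 (terminator). Final body='rwsnvae' (7 bytes)
Body byte 6 at stream offset 14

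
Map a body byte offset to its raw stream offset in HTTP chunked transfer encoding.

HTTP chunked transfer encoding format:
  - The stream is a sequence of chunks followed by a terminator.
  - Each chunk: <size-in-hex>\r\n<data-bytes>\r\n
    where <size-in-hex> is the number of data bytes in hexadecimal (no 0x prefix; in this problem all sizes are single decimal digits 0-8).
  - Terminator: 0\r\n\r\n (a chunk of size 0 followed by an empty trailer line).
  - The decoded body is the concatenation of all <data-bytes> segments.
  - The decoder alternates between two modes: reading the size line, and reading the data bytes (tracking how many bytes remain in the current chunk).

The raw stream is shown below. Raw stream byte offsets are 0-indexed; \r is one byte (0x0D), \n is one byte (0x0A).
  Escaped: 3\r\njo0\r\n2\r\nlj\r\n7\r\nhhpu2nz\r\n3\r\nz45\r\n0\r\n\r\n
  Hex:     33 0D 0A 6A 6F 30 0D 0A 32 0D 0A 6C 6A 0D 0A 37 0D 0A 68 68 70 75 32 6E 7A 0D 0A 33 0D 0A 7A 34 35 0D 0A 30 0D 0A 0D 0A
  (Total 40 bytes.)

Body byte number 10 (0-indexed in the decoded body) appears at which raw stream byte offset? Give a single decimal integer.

Chunk 1: stream[0..1]='3' size=0x3=3, data at stream[3..6]='jo0' -> body[0..3], body so far='jo0'
Chunk 2: stream[8..9]='2' size=0x2=2, data at stream[11..13]='lj' -> body[3..5], body so far='jo0lj'
Chunk 3: stream[15..16]='7' size=0x7=7, data at stream[18..25]='hhpu2nz' -> body[5..12], body so far='jo0ljhhpu2nz'
Chunk 4: stream[27..28]='3' size=0x3=3, data at stream[30..33]='z45' -> body[12..15], body so far='jo0ljhhpu2nzz45'
Chunk 5: stream[35..36]='0' size=0 (terminator). Final body='jo0ljhhpu2nzz45' (15 bytes)
Body byte 10 at stream offset 23

Answer: 23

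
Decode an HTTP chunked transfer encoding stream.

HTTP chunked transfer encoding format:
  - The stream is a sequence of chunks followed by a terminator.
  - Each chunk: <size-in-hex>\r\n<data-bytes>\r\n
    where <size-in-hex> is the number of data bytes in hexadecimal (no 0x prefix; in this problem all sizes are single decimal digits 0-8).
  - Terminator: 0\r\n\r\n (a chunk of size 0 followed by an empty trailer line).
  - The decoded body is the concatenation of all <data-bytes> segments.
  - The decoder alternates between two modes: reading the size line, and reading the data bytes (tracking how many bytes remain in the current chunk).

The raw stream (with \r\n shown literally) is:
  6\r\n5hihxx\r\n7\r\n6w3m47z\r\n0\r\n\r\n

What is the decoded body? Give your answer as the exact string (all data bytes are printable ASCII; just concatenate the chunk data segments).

Chunk 1: stream[0..1]='6' size=0x6=6, data at stream[3..9]='5hihxx' -> body[0..6], body so far='5hihxx'
Chunk 2: stream[11..12]='7' size=0x7=7, data at stream[14..21]='6w3m47z' -> body[6..13], body so far='5hihxx6w3m47z'
Chunk 3: stream[23..24]='0' size=0 (terminator). Final body='5hihxx6w3m47z' (13 bytes)

Answer: 5hihxx6w3m47z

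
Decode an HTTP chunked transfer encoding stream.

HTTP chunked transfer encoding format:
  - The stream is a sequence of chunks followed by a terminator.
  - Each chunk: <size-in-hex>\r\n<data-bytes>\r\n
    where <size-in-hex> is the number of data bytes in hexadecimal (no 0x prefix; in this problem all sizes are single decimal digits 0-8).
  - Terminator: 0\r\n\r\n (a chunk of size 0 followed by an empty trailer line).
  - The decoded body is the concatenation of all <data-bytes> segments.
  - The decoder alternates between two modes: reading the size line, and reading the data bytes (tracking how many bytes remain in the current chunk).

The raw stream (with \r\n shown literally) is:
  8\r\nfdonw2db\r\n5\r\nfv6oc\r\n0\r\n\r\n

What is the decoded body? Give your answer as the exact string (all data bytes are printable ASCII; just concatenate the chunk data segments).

Chunk 1: stream[0..1]='8' size=0x8=8, data at stream[3..11]='fdonw2db' -> body[0..8], body so far='fdonw2db'
Chunk 2: stream[13..14]='5' size=0x5=5, data at stream[16..21]='fv6oc' -> body[8..13], body so far='fdonw2dbfv6oc'
Chunk 3: stream[23..24]='0' size=0 (terminator). Final body='fdonw2dbfv6oc' (13 bytes)

Answer: fdonw2dbfv6oc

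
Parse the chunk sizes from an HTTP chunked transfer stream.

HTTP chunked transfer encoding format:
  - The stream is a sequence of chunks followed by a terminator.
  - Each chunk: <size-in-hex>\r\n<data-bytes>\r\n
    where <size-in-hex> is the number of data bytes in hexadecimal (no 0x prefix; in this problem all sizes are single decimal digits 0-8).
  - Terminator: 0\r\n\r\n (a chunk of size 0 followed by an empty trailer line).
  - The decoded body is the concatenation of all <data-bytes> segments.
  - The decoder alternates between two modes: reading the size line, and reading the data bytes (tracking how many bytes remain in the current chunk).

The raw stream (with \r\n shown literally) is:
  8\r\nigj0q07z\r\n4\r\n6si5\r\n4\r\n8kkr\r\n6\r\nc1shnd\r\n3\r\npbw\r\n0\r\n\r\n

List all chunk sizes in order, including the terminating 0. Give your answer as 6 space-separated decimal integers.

Chunk 1: stream[0..1]='8' size=0x8=8, data at stream[3..11]='igj0q07z' -> body[0..8], body so far='igj0q07z'
Chunk 2: stream[13..14]='4' size=0x4=4, data at stream[16..20]='6si5' -> body[8..12], body so far='igj0q07z6si5'
Chunk 3: stream[22..23]='4' size=0x4=4, data at stream[25..29]='8kkr' -> body[12..16], body so far='igj0q07z6si58kkr'
Chunk 4: stream[31..32]='6' size=0x6=6, data at stream[34..40]='c1shnd' -> body[16..22], body so far='igj0q07z6si58kkrc1shnd'
Chunk 5: stream[42..43]='3' size=0x3=3, data at stream[45..48]='pbw' -> body[22..25], body so far='igj0q07z6si58kkrc1shndpbw'
Chunk 6: stream[50..51]='0' size=0 (terminator). Final body='igj0q07z6si58kkrc1shndpbw' (25 bytes)

Answer: 8 4 4 6 3 0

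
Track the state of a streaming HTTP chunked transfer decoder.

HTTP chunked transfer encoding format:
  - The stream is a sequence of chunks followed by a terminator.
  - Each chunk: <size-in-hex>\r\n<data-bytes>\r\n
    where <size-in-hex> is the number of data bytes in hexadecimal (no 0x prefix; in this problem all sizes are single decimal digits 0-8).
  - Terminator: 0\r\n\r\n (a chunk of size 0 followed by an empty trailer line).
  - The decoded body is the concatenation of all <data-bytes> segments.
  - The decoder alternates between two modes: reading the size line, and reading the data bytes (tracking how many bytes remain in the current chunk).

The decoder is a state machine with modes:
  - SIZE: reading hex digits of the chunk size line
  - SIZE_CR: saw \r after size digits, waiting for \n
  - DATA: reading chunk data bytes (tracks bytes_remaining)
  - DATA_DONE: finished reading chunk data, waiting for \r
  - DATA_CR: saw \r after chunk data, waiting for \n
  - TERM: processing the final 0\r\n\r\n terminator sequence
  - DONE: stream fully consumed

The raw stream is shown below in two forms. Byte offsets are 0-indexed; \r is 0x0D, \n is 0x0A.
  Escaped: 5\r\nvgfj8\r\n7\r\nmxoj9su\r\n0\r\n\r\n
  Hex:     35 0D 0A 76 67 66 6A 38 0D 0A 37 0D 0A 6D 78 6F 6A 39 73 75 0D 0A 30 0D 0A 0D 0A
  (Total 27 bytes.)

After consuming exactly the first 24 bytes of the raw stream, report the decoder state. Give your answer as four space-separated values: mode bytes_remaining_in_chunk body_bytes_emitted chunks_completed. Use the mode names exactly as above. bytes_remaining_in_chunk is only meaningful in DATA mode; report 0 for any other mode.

Byte 0 = '5': mode=SIZE remaining=0 emitted=0 chunks_done=0
Byte 1 = 0x0D: mode=SIZE_CR remaining=0 emitted=0 chunks_done=0
Byte 2 = 0x0A: mode=DATA remaining=5 emitted=0 chunks_done=0
Byte 3 = 'v': mode=DATA remaining=4 emitted=1 chunks_done=0
Byte 4 = 'g': mode=DATA remaining=3 emitted=2 chunks_done=0
Byte 5 = 'f': mode=DATA remaining=2 emitted=3 chunks_done=0
Byte 6 = 'j': mode=DATA remaining=1 emitted=4 chunks_done=0
Byte 7 = '8': mode=DATA_DONE remaining=0 emitted=5 chunks_done=0
Byte 8 = 0x0D: mode=DATA_CR remaining=0 emitted=5 chunks_done=0
Byte 9 = 0x0A: mode=SIZE remaining=0 emitted=5 chunks_done=1
Byte 10 = '7': mode=SIZE remaining=0 emitted=5 chunks_done=1
Byte 11 = 0x0D: mode=SIZE_CR remaining=0 emitted=5 chunks_done=1
Byte 12 = 0x0A: mode=DATA remaining=7 emitted=5 chunks_done=1
Byte 13 = 'm': mode=DATA remaining=6 emitted=6 chunks_done=1
Byte 14 = 'x': mode=DATA remaining=5 emitted=7 chunks_done=1
Byte 15 = 'o': mode=DATA remaining=4 emitted=8 chunks_done=1
Byte 16 = 'j': mode=DATA remaining=3 emitted=9 chunks_done=1
Byte 17 = '9': mode=DATA remaining=2 emitted=10 chunks_done=1
Byte 18 = 's': mode=DATA remaining=1 emitted=11 chunks_done=1
Byte 19 = 'u': mode=DATA_DONE remaining=0 emitted=12 chunks_done=1
Byte 20 = 0x0D: mode=DATA_CR remaining=0 emitted=12 chunks_done=1
Byte 21 = 0x0A: mode=SIZE remaining=0 emitted=12 chunks_done=2
Byte 22 = '0': mode=SIZE remaining=0 emitted=12 chunks_done=2
Byte 23 = 0x0D: mode=SIZE_CR remaining=0 emitted=12 chunks_done=2

Answer: SIZE_CR 0 12 2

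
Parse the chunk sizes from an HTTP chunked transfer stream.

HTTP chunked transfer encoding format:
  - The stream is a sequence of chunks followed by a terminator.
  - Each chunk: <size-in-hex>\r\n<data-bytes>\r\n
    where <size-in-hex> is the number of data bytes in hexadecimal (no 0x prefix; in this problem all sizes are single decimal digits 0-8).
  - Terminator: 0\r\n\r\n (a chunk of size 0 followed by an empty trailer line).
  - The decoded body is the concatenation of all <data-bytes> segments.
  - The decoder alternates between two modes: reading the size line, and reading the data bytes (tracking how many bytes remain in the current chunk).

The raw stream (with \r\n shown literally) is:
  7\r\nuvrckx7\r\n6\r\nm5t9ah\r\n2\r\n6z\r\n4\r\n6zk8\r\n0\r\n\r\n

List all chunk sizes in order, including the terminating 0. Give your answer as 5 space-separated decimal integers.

Answer: 7 6 2 4 0

Derivation:
Chunk 1: stream[0..1]='7' size=0x7=7, data at stream[3..10]='uvrckx7' -> body[0..7], body so far='uvrckx7'
Chunk 2: stream[12..13]='6' size=0x6=6, data at stream[15..21]='m5t9ah' -> body[7..13], body so far='uvrckx7m5t9ah'
Chunk 3: stream[23..24]='2' size=0x2=2, data at stream[26..28]='6z' -> body[13..15], body so far='uvrckx7m5t9ah6z'
Chunk 4: stream[30..31]='4' size=0x4=4, data at stream[33..37]='6zk8' -> body[15..19], body so far='uvrckx7m5t9ah6z6zk8'
Chunk 5: stream[39..40]='0' size=0 (terminator). Final body='uvrckx7m5t9ah6z6zk8' (19 bytes)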